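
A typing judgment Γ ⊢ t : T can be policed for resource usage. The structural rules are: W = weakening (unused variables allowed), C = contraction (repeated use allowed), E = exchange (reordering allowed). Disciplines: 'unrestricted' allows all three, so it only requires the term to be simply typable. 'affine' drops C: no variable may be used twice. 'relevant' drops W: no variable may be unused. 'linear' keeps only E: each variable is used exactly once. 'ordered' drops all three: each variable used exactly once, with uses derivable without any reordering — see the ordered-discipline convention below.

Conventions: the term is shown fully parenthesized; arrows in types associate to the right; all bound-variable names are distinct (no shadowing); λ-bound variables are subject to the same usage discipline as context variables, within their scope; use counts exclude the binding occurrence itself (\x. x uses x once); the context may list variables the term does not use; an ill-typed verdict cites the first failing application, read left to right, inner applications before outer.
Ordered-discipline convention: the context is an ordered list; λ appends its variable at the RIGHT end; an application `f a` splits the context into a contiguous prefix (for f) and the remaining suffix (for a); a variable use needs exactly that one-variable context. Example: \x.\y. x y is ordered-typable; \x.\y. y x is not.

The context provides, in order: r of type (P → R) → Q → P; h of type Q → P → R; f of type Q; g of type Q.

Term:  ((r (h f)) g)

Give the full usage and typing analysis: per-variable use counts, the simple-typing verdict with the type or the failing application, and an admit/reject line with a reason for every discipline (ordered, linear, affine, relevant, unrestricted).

variable uses: r: 1×; h: 1×; f: 1×; g: 1×
order of uses: r, h, f, g
typing: ✓ — P
ordered ✓ (r, h, f, g once each; derivable with no W/C/E)
linear ✓ (single use per variable (r, h, f, g))
affine ✓ (none of r, h, f, g used more than once)
relevant ✓ (every one of r, h, f, g appears)
unrestricted ✓ (simply typable at P; W, C, E all held)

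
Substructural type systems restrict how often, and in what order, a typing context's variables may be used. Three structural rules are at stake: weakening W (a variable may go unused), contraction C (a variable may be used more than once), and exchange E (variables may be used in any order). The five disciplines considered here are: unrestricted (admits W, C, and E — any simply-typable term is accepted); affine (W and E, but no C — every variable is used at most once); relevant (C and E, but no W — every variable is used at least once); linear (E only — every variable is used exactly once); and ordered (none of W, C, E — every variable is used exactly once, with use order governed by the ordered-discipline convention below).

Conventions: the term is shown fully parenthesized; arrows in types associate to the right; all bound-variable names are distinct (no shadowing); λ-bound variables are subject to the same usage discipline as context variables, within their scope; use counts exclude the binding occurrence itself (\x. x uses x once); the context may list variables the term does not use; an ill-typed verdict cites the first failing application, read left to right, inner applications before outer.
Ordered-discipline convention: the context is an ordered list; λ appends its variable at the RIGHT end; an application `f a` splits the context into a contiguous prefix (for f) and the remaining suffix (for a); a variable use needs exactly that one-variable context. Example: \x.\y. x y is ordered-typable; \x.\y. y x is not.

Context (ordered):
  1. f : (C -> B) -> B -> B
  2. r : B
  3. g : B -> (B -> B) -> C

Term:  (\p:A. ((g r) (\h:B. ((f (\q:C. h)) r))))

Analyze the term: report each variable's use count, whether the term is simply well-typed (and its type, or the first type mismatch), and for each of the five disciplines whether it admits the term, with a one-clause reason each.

use counts: f: 1×; r: 2×; g: 1×; p (λ-bound): 0×; h (λ-bound): 1×; q (λ-bound): 0×
left-to-right use order: g, r, f, h, r
typing: well-typed at A -> C
ordered: ✗ — needs contraction — r ×2; p, q never used (weakening)
linear: ✗ — needs contraction — r ×2; p, q never used (weakening)
affine: ✗ — needs contraction — r ×2
relevant: ✗ — p, q never used (weakening)
unrestricted: ✓ — simply typable at A -> C; W, C, E all held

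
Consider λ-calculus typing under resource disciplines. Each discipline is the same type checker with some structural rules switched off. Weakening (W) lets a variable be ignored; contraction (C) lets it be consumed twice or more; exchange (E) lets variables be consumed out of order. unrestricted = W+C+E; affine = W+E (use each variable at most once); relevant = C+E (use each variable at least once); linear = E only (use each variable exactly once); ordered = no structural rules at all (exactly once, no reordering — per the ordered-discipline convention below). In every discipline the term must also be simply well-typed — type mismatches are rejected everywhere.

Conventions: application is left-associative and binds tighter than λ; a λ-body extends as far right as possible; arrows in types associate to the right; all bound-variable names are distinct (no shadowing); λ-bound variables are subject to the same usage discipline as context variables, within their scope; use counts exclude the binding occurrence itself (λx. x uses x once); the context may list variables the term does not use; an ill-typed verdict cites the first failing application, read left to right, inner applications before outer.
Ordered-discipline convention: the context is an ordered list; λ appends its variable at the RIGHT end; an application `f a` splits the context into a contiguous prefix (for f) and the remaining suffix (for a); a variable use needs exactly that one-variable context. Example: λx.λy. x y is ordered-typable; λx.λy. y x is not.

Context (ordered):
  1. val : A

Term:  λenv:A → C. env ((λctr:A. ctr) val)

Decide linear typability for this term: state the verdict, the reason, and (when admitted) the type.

yes — each of val, env, ctr used exactly once; term : (A → C) → C
counts: val=1; env [bound]=1; ctr [bound]=1
use order (left to right): env, ctr, val
typing: well-typed at (A → C) → C
per-discipline verdicts: ordered ✗ · linear ✓ · affine ✓ · relevant ✓ · unrestricted ✓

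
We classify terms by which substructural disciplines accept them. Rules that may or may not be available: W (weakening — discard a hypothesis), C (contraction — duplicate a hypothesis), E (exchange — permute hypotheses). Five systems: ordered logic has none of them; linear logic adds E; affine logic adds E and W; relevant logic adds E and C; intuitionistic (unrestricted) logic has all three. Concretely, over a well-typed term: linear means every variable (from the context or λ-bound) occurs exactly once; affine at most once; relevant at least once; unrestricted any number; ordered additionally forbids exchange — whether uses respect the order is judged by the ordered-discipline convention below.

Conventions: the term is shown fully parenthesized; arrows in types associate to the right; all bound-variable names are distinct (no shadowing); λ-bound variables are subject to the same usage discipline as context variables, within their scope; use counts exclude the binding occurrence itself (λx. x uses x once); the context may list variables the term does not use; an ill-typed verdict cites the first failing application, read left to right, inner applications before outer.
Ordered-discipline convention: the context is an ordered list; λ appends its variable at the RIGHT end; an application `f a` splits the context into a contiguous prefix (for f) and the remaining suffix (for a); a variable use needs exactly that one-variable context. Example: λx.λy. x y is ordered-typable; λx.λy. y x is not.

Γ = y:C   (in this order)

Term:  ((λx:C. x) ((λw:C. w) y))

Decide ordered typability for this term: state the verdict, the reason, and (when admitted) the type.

yes — y, x, w once each; derivable with no W/C/E; term : C
usage: y: 1×; x (λ-bound): 1×; w (λ-bound): 1×
uses in reading order: x, w, y
typing: ✓ — C
summary: ordered ✓, linear ✓, affine ✓, relevant ✓, unrestricted ✓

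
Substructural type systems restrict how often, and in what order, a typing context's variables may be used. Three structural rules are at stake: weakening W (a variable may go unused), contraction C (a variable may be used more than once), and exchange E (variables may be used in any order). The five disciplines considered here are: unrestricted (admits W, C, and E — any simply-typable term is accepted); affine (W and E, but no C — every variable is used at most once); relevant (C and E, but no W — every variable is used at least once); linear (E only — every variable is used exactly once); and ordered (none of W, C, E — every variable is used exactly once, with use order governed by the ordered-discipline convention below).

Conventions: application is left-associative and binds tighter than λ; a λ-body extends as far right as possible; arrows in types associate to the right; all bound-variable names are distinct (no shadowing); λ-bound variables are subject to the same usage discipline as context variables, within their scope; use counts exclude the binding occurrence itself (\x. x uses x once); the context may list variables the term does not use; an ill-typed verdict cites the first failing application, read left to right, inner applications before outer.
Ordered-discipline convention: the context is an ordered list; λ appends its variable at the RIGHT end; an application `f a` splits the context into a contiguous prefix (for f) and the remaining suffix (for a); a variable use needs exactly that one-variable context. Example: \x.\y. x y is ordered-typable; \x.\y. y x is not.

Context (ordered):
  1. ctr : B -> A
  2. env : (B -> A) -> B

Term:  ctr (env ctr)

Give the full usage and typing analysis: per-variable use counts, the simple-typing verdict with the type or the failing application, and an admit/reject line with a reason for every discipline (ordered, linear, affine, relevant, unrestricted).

counts: ctr: 2, env: 1
uses in reading order: ctr, env, ctr
typing: well-typed — term : A
ordered ✗ (repeated use of ctr ×2)
linear ✗ (repeated use of ctr ×2)
affine ✗ (repeated use of ctr ×2)
relevant ✓ (ctr, env: all used, weakening unneeded)
unrestricted ✓ (simply typable at A; W, C, E all held)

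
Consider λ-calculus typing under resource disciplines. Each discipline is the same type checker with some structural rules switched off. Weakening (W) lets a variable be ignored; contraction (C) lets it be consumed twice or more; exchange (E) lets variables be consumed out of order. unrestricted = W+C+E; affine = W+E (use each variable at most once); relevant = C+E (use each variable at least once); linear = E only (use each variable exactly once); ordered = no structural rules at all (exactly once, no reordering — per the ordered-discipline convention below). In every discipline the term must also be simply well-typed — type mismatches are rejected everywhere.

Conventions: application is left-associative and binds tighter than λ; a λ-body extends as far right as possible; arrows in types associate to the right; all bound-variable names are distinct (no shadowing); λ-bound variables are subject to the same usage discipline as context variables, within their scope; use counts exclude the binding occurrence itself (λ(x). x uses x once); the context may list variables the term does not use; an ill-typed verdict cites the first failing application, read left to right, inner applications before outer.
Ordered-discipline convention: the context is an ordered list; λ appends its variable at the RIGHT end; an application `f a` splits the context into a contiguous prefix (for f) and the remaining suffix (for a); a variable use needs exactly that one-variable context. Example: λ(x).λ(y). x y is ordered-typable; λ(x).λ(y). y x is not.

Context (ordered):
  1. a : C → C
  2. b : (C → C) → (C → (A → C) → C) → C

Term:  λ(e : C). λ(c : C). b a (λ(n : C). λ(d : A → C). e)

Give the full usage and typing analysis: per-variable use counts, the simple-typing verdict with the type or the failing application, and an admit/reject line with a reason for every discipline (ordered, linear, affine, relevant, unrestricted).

counts: a ×1; b ×1; e (bound) ×1; c (bound) ×0; n (bound) ×0; d (bound) ×0
left-to-right use order: b, a, e
typing: ✓ — C → C → C
ordered: ✗ — c, n, d left unused
linear: ✗ — c, n, d left unused
affine: ✓ — at most one use each (a, b, e, c, n, d)
relevant: ✗ — c, n, d left unused
unrestricted: ✓ — typability at C → C → C is all that's needed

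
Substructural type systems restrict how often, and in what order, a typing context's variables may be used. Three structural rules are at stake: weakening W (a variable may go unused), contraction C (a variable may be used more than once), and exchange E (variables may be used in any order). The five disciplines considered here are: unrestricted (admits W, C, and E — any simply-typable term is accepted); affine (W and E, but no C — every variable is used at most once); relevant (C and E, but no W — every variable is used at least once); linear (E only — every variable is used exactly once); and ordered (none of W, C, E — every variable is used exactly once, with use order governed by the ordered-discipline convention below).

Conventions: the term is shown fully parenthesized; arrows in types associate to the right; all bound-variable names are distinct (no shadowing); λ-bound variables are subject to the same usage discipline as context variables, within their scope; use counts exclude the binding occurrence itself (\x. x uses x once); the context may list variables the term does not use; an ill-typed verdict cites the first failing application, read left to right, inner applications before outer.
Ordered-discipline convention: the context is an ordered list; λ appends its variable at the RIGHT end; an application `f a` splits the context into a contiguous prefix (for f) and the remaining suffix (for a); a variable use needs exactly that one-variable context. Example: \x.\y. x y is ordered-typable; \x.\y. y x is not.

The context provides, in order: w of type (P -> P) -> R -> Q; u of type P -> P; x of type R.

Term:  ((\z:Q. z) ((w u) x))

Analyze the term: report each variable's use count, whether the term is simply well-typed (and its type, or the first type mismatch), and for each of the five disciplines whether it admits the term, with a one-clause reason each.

use counts: w: 1; u: 1; x: 1; z [bound]: 1
order of uses: z, w, u, x
typing: well-typed at Q
ordered: ✓ — one use each (w, u, x, z); ordered split holds
linear: ✓ — single use per variable (w, u, x, z)
affine: ✓ — no duplicate uses among w, u, x, z
relevant: ✓ — none of w, u, x, z goes unused
unrestricted: ✓ — typability at Q is all that's needed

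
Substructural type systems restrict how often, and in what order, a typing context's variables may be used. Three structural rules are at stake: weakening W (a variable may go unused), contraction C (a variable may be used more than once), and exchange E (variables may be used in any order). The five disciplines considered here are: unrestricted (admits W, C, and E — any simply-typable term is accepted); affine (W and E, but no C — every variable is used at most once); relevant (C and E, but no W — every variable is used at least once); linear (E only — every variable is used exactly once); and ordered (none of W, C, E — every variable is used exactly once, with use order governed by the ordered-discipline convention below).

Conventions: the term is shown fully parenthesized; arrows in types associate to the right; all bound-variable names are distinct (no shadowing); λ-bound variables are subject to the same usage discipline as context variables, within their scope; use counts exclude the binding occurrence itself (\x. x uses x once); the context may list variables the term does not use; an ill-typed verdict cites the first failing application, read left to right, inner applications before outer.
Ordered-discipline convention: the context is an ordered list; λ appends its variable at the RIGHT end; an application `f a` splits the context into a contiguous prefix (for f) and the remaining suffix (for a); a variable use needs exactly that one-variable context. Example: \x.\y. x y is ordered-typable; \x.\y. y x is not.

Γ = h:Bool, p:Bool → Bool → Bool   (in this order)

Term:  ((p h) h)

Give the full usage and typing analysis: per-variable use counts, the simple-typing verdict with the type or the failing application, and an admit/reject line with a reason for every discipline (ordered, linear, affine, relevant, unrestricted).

variable uses: h=2, p=1
left-to-right use order: p, h, h
typing: the term checks, with type Bool
ordered: ✗ — uses contraction: h ×2
linear: ✗ — uses contraction: h ×2
affine: ✗ — uses contraction: h ×2
relevant: ✓ — every one of h, p appears
unrestricted: ✓ — well-typed at Bool; no restrictions here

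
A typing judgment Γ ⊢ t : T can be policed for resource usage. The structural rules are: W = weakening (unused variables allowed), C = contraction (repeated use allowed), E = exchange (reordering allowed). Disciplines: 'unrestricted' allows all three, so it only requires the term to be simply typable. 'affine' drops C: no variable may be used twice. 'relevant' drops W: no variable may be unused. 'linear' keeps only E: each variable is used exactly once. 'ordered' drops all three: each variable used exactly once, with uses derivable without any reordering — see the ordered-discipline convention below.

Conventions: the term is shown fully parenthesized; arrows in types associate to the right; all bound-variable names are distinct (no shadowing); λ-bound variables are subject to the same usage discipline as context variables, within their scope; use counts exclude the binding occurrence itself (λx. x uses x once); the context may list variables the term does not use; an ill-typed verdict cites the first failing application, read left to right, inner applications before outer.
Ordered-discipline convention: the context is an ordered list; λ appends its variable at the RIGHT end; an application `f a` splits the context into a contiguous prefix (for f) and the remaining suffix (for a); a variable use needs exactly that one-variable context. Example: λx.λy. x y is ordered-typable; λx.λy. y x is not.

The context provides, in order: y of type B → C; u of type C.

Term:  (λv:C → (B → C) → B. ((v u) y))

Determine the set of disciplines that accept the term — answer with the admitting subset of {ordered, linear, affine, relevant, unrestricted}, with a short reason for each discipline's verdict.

admitted by: linear, affine, relevant, unrestricted
variable uses: y=1; u=1; v (bound)=1
uses in reading order: v, u, y
typing: well-typed at (C → (B → C) → B) → B
ordered ✗ (use order v, u, y needs exchange)
linear ✓ (single use per variable (y, u, v))
affine ✓ (y, u, v: no repeats, contraction unneeded)
relevant ✓ (at least one use each (y, u, v))
unrestricted ✓ (typability at (C → (B → C) → B) → B is all that's needed)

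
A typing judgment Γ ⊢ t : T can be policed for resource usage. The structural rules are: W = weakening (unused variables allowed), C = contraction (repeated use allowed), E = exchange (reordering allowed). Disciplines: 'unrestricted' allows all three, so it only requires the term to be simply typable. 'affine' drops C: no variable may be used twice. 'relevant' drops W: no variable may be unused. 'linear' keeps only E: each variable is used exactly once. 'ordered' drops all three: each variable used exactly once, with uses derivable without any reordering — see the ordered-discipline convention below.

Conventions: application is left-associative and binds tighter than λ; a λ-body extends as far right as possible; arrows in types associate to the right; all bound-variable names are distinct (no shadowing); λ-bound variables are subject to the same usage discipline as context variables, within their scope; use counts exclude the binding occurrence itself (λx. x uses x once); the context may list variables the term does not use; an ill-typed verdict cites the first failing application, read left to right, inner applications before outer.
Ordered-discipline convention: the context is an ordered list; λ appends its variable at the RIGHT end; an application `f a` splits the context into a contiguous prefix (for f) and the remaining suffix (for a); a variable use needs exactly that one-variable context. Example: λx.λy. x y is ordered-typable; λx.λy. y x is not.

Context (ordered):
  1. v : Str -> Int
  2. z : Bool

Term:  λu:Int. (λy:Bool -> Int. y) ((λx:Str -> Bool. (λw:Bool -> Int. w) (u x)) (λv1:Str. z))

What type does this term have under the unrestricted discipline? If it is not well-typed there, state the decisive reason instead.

not well-typed under unrestricted — not simply typable
usage: v: 0; z: 1; u (bound): 1; y (bound): 1; x (bound): 1; w (bound): 1; v1 (bound): 0
use order (left to right): y, w, u, x, z
typing: ill-typed: non-function type Int applied to an argument
across the five disciplines: ordered ✗; linear ✗; affine ✗; relevant ✗; unrestricted ✗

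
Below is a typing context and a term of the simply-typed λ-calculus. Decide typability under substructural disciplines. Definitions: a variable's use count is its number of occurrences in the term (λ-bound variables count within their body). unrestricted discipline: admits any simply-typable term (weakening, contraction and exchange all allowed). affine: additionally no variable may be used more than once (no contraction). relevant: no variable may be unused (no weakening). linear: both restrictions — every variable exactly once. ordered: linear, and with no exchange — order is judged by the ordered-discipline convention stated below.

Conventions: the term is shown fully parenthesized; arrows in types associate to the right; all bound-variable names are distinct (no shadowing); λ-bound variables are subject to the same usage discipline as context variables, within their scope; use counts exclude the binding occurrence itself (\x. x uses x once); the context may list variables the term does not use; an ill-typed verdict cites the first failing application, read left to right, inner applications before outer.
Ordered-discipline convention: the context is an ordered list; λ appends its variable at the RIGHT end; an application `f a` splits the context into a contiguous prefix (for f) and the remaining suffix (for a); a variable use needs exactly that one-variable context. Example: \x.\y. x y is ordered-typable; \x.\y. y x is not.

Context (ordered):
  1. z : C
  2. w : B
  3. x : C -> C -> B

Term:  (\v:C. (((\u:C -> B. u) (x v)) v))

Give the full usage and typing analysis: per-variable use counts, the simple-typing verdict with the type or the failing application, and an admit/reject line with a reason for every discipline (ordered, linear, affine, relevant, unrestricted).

variable uses: z: 0×; w: 0×; x: 1×; v (λ-bound): 2×; u (λ-bound): 1×
left-to-right use order: u, x, v, v
typing: the term checks, with type C -> B
ordered: ✗, repeated use of v ×2; z, w never used (weakening)
linear: ✗, repeated use of v ×2; z, w never used (weakening)
affine: ✗, repeated use of v ×2
relevant: ✗, z, w never used (weakening)
unrestricted: ✓, type-checks (C -> B) and nothing is barred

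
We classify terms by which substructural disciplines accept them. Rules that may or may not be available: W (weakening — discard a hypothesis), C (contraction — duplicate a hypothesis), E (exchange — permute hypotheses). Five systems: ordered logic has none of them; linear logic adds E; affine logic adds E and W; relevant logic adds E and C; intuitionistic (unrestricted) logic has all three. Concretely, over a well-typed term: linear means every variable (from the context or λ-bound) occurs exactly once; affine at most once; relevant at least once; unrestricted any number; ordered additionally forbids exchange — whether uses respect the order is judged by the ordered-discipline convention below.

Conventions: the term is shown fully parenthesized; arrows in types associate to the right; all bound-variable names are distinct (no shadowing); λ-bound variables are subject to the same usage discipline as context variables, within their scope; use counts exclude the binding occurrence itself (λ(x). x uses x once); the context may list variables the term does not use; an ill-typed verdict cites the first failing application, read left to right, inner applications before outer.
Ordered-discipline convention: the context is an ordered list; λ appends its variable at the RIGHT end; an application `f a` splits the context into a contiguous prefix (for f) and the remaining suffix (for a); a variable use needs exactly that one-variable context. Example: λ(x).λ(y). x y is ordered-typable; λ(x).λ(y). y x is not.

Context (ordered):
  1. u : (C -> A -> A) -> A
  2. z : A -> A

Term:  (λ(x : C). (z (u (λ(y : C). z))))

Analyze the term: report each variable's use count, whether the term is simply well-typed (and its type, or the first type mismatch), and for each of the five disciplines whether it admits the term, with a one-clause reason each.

counts: u: 1; z: 2; x [bound]: 0; y [bound]: 0
use order (left to right): z, u, z
typing: well-typed — term : C -> A
ordered: ✗ — uses contraction: z ×2; unused: x, y — weakening required
linear: ✗ — uses contraction: z ×2; unused: x, y — weakening required
affine: ✗ — uses contraction: z ×2
relevant: ✗ — unused: x, y — weakening required
unrestricted: ✓ — typability at C -> A is all that's needed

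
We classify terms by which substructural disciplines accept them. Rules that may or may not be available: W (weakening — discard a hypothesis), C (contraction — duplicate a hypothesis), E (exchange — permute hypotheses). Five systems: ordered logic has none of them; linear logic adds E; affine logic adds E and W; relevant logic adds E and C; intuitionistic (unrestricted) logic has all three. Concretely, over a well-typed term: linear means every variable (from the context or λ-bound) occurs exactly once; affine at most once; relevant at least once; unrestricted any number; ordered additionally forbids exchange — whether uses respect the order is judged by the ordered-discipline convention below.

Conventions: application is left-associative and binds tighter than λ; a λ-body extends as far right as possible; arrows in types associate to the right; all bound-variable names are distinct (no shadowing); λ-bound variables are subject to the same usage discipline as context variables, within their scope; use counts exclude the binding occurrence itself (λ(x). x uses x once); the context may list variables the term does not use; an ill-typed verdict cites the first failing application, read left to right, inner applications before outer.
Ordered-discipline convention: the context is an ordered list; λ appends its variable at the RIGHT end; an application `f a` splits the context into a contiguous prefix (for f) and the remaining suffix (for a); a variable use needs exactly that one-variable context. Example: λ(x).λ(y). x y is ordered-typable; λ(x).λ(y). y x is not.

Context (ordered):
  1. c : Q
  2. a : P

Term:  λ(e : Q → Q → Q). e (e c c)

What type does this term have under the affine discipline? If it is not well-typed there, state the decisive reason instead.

not well-typed under affine — uses contraction: c ×2, e ×2
use counts: c ×2, a ×0, e (λ-bound) ×2
use order (left to right): e, e, c, c
typing: well-typed — term : (Q → Q → Q) → Q → Q
summary: ordered ✗ | linear ✗ | affine ✗ | relevant ✗ | unrestricted ✓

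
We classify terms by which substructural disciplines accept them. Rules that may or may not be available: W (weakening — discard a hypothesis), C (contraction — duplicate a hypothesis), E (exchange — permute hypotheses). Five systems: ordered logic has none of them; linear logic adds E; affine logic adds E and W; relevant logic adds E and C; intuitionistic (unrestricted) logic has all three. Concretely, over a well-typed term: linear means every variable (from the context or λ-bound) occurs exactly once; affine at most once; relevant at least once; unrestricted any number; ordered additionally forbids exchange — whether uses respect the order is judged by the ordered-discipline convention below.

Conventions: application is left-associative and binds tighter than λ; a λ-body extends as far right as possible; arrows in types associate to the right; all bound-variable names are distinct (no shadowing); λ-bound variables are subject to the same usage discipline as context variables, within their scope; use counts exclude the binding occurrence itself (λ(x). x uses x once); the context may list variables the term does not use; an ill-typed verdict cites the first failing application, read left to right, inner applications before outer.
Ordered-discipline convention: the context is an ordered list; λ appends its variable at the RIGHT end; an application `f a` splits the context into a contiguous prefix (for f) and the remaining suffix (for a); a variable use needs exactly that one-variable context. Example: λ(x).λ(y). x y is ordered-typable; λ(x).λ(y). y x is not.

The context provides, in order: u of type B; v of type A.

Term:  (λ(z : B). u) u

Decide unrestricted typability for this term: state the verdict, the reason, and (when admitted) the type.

yes — simply typable at B; W, C, E all held; term : B
usage: u: 2×, v: 0×, z (λ-bound): 0×
order of uses: u, u
typing: well-typed — term : B
across the five disciplines: ordered ✗ | linear ✗ | affine ✗ | relevant ✗ | unrestricted ✓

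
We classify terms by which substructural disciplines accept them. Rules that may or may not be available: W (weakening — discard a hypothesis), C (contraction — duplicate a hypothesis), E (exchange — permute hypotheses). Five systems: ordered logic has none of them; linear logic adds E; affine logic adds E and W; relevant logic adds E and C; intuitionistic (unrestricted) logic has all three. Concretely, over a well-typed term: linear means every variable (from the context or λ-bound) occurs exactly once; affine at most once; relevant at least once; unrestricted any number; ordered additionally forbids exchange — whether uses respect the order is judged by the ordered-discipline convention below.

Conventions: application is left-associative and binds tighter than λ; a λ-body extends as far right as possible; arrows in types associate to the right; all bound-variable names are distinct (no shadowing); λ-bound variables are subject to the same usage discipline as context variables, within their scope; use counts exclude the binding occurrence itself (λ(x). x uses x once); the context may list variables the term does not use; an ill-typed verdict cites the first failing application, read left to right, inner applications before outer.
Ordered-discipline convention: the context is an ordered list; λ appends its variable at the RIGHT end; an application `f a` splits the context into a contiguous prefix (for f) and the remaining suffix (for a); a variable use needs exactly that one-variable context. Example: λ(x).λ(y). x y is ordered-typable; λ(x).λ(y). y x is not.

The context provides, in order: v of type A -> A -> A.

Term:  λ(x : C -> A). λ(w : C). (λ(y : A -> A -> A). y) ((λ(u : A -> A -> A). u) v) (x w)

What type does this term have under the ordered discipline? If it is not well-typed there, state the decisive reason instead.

term : (C -> A) -> C -> A -> A
use counts: v=1, x (λ-bound)=1, w (λ-bound)=1, y (λ-bound)=1, u (λ-bound)=1
use order (left to right): y, u, v, x, w
typing: well-typed — term : (C -> A) -> C -> A -> A
per-discipline verdicts: ordered ✓ | linear ✓ | affine ✓ | relevant ✓ | unrestricted ✓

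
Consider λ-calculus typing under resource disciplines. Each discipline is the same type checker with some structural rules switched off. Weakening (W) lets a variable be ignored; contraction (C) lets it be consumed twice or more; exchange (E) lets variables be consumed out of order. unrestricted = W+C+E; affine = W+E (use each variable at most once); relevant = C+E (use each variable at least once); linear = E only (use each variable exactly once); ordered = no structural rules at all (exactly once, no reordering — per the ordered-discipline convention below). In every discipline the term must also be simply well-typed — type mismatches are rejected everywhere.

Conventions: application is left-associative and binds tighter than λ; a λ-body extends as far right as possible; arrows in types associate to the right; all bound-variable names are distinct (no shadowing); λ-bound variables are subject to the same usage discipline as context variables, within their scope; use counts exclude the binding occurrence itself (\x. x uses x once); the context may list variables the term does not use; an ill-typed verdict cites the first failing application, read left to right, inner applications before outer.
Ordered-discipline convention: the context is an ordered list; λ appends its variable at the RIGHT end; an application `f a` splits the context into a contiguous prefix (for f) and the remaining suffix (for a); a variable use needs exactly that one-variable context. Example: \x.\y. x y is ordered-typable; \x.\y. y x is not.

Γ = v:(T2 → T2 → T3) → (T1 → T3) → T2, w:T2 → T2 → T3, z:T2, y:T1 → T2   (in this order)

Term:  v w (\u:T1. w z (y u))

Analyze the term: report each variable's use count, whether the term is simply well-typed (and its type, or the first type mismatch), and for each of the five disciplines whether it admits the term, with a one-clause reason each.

usage: v: 1×; w: 2×; z: 1×; y: 1×; u (λ-bound): 1×
left-to-right use order: v, w, w, z, y, u
typing: well-typed — term : T2
ordered: ✗, repeated use of w ×2
linear: ✗, repeated use of w ×2
affine: ✗, repeated use of w ×2
relevant: ✓, none of v, w, z, y, u goes unused
unrestricted: ✓, well-typed at T2; no restrictions here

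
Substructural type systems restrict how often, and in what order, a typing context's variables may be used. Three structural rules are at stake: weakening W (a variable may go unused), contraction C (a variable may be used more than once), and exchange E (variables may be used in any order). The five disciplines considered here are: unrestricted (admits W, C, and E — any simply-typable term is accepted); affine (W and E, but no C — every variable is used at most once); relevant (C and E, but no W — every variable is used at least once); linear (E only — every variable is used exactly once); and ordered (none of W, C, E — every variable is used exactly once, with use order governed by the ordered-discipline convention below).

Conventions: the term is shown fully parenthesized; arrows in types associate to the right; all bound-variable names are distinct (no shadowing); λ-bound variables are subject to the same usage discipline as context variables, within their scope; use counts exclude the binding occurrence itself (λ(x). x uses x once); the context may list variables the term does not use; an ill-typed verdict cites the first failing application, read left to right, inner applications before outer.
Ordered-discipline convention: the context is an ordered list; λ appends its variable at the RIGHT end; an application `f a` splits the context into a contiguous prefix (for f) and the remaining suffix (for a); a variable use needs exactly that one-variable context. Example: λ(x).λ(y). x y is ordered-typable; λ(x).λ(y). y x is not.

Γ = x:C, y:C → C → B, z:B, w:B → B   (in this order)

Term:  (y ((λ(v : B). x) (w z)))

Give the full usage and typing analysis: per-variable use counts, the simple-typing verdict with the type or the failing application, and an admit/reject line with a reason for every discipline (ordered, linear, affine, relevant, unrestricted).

variable uses: x: 1, y: 1, z: 1, w: 1, v (bound): 0
left-to-right use order: y, x, w, z
typing: well-typed — term : C → B
ordered: ✗, v never used (weakening)
linear: ✗, v never used (weakening)
affine: ✓, none of x, y, z, w, v used more than once
relevant: ✗, v never used (weakening)
unrestricted: ✓, type-checks (C → B) and nothing is barred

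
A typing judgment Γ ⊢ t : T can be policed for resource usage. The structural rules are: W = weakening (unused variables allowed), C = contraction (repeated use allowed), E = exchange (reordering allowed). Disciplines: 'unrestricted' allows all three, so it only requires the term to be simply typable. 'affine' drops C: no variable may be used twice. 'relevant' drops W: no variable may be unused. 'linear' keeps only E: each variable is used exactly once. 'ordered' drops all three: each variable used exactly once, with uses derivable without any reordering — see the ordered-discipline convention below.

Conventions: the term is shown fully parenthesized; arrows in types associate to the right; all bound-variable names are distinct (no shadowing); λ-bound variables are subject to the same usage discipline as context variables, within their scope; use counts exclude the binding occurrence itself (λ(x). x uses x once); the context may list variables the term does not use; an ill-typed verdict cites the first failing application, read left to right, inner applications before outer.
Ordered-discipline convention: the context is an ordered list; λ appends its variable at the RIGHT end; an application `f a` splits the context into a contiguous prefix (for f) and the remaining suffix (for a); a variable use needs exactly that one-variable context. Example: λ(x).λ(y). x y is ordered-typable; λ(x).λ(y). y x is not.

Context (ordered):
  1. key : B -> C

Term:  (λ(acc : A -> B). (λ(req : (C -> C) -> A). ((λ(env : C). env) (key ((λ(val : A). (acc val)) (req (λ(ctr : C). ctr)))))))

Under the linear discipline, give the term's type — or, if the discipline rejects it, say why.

term : (A -> B) -> ((C -> C) -> A) -> C
variable uses: key: 1×, acc (λ-bound): 1×, req (λ-bound): 1×, env (λ-bound): 1×, val (λ-bound): 1×, ctr (λ-bound): 1×
use order (left to right): env, key, acc, val, req, ctr
typing: well-typed at (A -> B) -> ((C -> C) -> A) -> C
across the five disciplines: ordered ✓ | linear ✓ | affine ✓ | relevant ✓ | unrestricted ✓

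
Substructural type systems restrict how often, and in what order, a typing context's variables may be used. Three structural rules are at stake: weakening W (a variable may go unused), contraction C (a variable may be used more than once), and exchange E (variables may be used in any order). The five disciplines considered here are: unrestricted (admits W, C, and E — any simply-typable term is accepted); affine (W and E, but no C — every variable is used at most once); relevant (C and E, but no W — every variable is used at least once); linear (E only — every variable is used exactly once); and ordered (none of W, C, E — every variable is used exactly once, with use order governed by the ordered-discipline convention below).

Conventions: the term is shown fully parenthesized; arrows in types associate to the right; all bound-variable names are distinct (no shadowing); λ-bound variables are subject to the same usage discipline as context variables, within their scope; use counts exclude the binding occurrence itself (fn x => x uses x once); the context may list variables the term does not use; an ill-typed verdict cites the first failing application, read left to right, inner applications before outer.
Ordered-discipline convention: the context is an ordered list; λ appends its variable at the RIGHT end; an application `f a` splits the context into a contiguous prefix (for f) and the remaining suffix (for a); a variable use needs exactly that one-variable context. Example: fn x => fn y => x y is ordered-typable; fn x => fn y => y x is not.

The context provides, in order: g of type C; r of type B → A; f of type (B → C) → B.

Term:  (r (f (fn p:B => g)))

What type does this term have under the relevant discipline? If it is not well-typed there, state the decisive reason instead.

not well-typed under relevant — p left unused
counts: g: 1×; r: 1×; f: 1×; p (λ-bound): 0×
order of uses: r, f, g
typing: well-typed at A
all disciplines: ordered ✗ · linear ✗ · affine ✓ · relevant ✗ · unrestricted ✓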